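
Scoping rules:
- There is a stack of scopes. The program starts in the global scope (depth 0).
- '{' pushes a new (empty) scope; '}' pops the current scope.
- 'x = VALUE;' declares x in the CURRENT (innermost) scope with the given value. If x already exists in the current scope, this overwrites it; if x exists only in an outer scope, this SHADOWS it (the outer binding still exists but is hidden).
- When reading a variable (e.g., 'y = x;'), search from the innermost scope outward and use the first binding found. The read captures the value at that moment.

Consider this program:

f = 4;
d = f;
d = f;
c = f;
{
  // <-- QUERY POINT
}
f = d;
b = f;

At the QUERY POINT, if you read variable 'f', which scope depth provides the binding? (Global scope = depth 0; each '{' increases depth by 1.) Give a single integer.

Answer: 0

Derivation:
Step 1: declare f=4 at depth 0
Step 2: declare d=(read f)=4 at depth 0
Step 3: declare d=(read f)=4 at depth 0
Step 4: declare c=(read f)=4 at depth 0
Step 5: enter scope (depth=1)
Visible at query point: c=4 d=4 f=4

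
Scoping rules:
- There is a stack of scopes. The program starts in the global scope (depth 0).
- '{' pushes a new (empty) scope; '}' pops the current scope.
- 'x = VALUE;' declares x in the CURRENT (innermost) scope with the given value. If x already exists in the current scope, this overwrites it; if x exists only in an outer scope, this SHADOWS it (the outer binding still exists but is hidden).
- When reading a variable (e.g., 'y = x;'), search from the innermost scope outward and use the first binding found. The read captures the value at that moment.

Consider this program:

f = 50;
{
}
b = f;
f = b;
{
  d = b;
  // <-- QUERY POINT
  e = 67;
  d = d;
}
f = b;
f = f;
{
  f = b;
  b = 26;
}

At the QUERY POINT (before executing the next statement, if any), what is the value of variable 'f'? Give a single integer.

Step 1: declare f=50 at depth 0
Step 2: enter scope (depth=1)
Step 3: exit scope (depth=0)
Step 4: declare b=(read f)=50 at depth 0
Step 5: declare f=(read b)=50 at depth 0
Step 6: enter scope (depth=1)
Step 7: declare d=(read b)=50 at depth 1
Visible at query point: b=50 d=50 f=50

Answer: 50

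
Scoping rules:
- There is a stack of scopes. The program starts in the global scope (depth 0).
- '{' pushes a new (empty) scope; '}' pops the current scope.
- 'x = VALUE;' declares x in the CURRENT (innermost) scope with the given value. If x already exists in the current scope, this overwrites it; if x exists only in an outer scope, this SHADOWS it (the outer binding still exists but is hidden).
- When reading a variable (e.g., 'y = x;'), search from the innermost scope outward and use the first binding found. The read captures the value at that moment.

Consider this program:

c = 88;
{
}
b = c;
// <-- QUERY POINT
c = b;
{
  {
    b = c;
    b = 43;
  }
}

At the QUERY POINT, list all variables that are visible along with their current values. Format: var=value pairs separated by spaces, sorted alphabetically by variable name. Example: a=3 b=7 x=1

Step 1: declare c=88 at depth 0
Step 2: enter scope (depth=1)
Step 3: exit scope (depth=0)
Step 4: declare b=(read c)=88 at depth 0
Visible at query point: b=88 c=88

Answer: b=88 c=88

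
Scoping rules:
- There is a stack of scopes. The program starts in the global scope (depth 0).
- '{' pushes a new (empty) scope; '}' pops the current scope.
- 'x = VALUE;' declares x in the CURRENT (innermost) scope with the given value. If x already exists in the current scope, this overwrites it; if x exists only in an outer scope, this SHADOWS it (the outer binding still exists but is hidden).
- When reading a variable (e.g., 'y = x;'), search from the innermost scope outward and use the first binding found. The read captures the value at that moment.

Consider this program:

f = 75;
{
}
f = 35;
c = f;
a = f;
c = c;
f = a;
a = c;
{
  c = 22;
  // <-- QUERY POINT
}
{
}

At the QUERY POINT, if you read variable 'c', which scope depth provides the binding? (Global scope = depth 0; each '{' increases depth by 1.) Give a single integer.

Step 1: declare f=75 at depth 0
Step 2: enter scope (depth=1)
Step 3: exit scope (depth=0)
Step 4: declare f=35 at depth 0
Step 5: declare c=(read f)=35 at depth 0
Step 6: declare a=(read f)=35 at depth 0
Step 7: declare c=(read c)=35 at depth 0
Step 8: declare f=(read a)=35 at depth 0
Step 9: declare a=(read c)=35 at depth 0
Step 10: enter scope (depth=1)
Step 11: declare c=22 at depth 1
Visible at query point: a=35 c=22 f=35

Answer: 1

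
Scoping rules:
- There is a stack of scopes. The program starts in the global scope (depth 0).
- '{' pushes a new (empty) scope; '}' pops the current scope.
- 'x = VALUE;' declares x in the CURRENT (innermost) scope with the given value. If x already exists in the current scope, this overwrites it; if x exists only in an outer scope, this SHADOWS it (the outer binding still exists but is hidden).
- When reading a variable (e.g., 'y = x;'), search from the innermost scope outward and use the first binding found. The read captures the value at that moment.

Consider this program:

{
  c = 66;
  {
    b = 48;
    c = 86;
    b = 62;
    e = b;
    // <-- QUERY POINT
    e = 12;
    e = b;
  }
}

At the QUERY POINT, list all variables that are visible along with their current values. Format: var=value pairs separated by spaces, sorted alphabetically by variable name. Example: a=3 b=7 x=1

Step 1: enter scope (depth=1)
Step 2: declare c=66 at depth 1
Step 3: enter scope (depth=2)
Step 4: declare b=48 at depth 2
Step 5: declare c=86 at depth 2
Step 6: declare b=62 at depth 2
Step 7: declare e=(read b)=62 at depth 2
Visible at query point: b=62 c=86 e=62

Answer: b=62 c=86 e=62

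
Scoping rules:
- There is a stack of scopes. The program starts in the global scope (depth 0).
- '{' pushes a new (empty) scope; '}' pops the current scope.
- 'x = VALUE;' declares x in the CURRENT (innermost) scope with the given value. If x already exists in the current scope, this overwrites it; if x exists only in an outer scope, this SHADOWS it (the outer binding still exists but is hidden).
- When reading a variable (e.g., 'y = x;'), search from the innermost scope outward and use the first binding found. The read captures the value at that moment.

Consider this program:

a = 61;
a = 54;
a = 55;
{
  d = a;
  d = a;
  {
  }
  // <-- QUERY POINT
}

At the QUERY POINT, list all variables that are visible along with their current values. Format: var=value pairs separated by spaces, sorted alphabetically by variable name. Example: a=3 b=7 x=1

Step 1: declare a=61 at depth 0
Step 2: declare a=54 at depth 0
Step 3: declare a=55 at depth 0
Step 4: enter scope (depth=1)
Step 5: declare d=(read a)=55 at depth 1
Step 6: declare d=(read a)=55 at depth 1
Step 7: enter scope (depth=2)
Step 8: exit scope (depth=1)
Visible at query point: a=55 d=55

Answer: a=55 d=55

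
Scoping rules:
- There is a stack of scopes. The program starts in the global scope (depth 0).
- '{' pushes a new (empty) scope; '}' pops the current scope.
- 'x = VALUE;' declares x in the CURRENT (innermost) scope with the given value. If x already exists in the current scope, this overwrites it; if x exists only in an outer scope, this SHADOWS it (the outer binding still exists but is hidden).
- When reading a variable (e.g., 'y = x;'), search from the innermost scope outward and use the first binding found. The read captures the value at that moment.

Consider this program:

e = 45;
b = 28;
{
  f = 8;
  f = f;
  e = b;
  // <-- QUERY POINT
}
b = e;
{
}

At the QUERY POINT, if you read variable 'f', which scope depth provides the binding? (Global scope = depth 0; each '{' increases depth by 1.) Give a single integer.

Step 1: declare e=45 at depth 0
Step 2: declare b=28 at depth 0
Step 3: enter scope (depth=1)
Step 4: declare f=8 at depth 1
Step 5: declare f=(read f)=8 at depth 1
Step 6: declare e=(read b)=28 at depth 1
Visible at query point: b=28 e=28 f=8

Answer: 1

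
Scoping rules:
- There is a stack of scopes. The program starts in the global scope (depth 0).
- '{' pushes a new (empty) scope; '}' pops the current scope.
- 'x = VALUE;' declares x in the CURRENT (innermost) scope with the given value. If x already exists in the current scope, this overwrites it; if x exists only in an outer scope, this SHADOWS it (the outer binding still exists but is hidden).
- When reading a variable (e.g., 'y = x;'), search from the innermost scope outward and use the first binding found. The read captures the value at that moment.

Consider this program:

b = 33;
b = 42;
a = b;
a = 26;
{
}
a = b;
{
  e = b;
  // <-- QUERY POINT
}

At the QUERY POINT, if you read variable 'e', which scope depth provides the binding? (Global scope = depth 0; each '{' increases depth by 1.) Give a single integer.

Answer: 1

Derivation:
Step 1: declare b=33 at depth 0
Step 2: declare b=42 at depth 0
Step 3: declare a=(read b)=42 at depth 0
Step 4: declare a=26 at depth 0
Step 5: enter scope (depth=1)
Step 6: exit scope (depth=0)
Step 7: declare a=(read b)=42 at depth 0
Step 8: enter scope (depth=1)
Step 9: declare e=(read b)=42 at depth 1
Visible at query point: a=42 b=42 e=42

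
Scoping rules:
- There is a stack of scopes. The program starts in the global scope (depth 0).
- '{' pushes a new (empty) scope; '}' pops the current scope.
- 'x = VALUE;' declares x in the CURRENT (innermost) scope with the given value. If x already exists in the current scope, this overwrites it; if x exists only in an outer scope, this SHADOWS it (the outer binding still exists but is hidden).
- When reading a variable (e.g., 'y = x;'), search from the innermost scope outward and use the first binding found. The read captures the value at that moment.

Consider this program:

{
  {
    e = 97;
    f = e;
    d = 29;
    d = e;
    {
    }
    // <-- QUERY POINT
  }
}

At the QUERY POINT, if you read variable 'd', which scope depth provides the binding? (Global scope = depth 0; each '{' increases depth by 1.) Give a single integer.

Answer: 2

Derivation:
Step 1: enter scope (depth=1)
Step 2: enter scope (depth=2)
Step 3: declare e=97 at depth 2
Step 4: declare f=(read e)=97 at depth 2
Step 5: declare d=29 at depth 2
Step 6: declare d=(read e)=97 at depth 2
Step 7: enter scope (depth=3)
Step 8: exit scope (depth=2)
Visible at query point: d=97 e=97 f=97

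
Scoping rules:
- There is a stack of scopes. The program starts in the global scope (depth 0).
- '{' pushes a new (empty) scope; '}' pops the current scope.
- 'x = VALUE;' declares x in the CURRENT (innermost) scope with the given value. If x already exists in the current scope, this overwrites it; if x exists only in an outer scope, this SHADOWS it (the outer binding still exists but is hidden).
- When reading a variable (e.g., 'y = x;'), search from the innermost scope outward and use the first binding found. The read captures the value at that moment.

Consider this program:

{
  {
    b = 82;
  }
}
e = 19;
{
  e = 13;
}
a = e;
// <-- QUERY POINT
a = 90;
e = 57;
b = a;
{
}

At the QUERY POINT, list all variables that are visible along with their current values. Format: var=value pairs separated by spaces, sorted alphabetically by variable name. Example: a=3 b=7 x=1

Step 1: enter scope (depth=1)
Step 2: enter scope (depth=2)
Step 3: declare b=82 at depth 2
Step 4: exit scope (depth=1)
Step 5: exit scope (depth=0)
Step 6: declare e=19 at depth 0
Step 7: enter scope (depth=1)
Step 8: declare e=13 at depth 1
Step 9: exit scope (depth=0)
Step 10: declare a=(read e)=19 at depth 0
Visible at query point: a=19 e=19

Answer: a=19 e=19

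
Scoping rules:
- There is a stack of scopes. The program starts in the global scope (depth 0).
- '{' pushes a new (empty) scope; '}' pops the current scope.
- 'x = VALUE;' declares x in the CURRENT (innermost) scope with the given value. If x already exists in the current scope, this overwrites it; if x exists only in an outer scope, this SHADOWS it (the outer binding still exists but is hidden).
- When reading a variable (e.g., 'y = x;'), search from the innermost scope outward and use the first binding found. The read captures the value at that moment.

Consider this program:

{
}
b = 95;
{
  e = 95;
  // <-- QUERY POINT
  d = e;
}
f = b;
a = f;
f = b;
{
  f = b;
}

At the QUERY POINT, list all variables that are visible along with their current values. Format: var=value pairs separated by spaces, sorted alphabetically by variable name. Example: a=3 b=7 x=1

Step 1: enter scope (depth=1)
Step 2: exit scope (depth=0)
Step 3: declare b=95 at depth 0
Step 4: enter scope (depth=1)
Step 5: declare e=95 at depth 1
Visible at query point: b=95 e=95

Answer: b=95 e=95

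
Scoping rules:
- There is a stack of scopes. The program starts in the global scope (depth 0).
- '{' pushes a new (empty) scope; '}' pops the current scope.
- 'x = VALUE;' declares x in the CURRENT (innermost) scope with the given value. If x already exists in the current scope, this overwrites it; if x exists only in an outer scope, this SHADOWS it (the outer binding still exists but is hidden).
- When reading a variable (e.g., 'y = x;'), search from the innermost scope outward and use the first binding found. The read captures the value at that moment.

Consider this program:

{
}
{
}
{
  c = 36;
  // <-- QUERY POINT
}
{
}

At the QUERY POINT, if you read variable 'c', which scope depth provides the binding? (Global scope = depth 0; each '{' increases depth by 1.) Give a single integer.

Answer: 1

Derivation:
Step 1: enter scope (depth=1)
Step 2: exit scope (depth=0)
Step 3: enter scope (depth=1)
Step 4: exit scope (depth=0)
Step 5: enter scope (depth=1)
Step 6: declare c=36 at depth 1
Visible at query point: c=36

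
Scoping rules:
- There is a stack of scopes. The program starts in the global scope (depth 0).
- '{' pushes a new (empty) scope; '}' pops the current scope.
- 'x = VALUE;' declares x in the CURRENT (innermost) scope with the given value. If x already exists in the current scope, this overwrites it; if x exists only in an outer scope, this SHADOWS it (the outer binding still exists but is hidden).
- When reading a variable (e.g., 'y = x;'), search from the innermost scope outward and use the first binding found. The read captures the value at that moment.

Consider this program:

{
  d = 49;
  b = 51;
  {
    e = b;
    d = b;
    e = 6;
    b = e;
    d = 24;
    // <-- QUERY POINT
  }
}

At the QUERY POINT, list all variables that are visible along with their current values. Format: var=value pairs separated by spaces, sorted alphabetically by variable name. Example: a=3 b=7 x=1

Step 1: enter scope (depth=1)
Step 2: declare d=49 at depth 1
Step 3: declare b=51 at depth 1
Step 4: enter scope (depth=2)
Step 5: declare e=(read b)=51 at depth 2
Step 6: declare d=(read b)=51 at depth 2
Step 7: declare e=6 at depth 2
Step 8: declare b=(read e)=6 at depth 2
Step 9: declare d=24 at depth 2
Visible at query point: b=6 d=24 e=6

Answer: b=6 d=24 e=6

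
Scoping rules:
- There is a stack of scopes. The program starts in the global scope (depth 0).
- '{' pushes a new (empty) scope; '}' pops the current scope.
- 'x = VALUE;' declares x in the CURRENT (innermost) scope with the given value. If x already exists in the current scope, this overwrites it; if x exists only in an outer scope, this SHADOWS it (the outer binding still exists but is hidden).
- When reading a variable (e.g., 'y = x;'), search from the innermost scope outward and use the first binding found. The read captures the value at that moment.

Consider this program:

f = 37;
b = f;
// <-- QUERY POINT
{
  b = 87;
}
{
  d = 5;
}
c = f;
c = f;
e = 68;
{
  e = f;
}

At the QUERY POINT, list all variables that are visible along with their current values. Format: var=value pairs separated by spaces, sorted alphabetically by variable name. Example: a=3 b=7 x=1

Step 1: declare f=37 at depth 0
Step 2: declare b=(read f)=37 at depth 0
Visible at query point: b=37 f=37

Answer: b=37 f=37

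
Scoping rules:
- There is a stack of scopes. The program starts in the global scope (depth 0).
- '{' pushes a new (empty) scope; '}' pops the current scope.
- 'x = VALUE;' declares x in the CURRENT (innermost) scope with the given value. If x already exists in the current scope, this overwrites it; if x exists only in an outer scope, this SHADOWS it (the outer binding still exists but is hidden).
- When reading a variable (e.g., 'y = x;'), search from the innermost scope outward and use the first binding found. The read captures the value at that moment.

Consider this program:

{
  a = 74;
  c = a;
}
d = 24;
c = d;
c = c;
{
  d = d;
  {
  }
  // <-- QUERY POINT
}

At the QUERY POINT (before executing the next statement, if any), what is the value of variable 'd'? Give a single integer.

Step 1: enter scope (depth=1)
Step 2: declare a=74 at depth 1
Step 3: declare c=(read a)=74 at depth 1
Step 4: exit scope (depth=0)
Step 5: declare d=24 at depth 0
Step 6: declare c=(read d)=24 at depth 0
Step 7: declare c=(read c)=24 at depth 0
Step 8: enter scope (depth=1)
Step 9: declare d=(read d)=24 at depth 1
Step 10: enter scope (depth=2)
Step 11: exit scope (depth=1)
Visible at query point: c=24 d=24

Answer: 24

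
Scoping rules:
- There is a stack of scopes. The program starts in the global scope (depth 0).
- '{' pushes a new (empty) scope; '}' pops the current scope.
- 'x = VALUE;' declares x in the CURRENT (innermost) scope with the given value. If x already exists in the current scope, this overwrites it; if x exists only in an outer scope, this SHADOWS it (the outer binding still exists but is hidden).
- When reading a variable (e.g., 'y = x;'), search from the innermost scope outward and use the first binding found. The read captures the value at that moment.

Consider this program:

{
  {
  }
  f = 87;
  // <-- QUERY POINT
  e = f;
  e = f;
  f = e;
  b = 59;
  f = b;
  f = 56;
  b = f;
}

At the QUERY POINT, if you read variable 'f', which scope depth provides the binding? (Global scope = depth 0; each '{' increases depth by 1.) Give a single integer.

Step 1: enter scope (depth=1)
Step 2: enter scope (depth=2)
Step 3: exit scope (depth=1)
Step 4: declare f=87 at depth 1
Visible at query point: f=87

Answer: 1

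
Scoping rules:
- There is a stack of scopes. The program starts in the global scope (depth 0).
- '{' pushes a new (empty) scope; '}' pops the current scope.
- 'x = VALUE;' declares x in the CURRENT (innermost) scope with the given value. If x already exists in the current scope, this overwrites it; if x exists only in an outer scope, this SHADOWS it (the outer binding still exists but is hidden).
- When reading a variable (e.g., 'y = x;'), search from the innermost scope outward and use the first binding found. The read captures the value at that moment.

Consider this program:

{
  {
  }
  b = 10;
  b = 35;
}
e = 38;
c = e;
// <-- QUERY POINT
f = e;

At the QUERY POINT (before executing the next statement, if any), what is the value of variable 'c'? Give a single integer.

Step 1: enter scope (depth=1)
Step 2: enter scope (depth=2)
Step 3: exit scope (depth=1)
Step 4: declare b=10 at depth 1
Step 5: declare b=35 at depth 1
Step 6: exit scope (depth=0)
Step 7: declare e=38 at depth 0
Step 8: declare c=(read e)=38 at depth 0
Visible at query point: c=38 e=38

Answer: 38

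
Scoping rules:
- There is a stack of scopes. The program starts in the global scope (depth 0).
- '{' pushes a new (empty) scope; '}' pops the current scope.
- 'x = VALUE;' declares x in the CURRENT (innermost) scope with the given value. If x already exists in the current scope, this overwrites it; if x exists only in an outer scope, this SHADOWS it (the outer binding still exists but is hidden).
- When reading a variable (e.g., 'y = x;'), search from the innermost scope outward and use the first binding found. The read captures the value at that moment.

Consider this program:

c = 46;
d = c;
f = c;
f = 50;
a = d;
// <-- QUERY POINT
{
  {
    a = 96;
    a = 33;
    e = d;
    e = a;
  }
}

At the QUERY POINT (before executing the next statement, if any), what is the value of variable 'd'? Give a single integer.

Step 1: declare c=46 at depth 0
Step 2: declare d=(read c)=46 at depth 0
Step 3: declare f=(read c)=46 at depth 0
Step 4: declare f=50 at depth 0
Step 5: declare a=(read d)=46 at depth 0
Visible at query point: a=46 c=46 d=46 f=50

Answer: 46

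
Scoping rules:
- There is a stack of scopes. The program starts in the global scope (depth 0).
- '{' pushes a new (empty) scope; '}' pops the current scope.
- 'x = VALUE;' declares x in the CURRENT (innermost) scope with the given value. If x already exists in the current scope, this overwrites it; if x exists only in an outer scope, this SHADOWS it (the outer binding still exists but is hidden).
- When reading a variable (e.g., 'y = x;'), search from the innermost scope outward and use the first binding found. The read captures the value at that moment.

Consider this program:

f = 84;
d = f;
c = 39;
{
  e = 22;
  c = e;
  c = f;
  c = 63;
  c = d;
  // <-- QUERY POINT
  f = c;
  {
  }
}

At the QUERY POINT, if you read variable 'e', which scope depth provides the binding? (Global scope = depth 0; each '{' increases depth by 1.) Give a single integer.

Answer: 1

Derivation:
Step 1: declare f=84 at depth 0
Step 2: declare d=(read f)=84 at depth 0
Step 3: declare c=39 at depth 0
Step 4: enter scope (depth=1)
Step 5: declare e=22 at depth 1
Step 6: declare c=(read e)=22 at depth 1
Step 7: declare c=(read f)=84 at depth 1
Step 8: declare c=63 at depth 1
Step 9: declare c=(read d)=84 at depth 1
Visible at query point: c=84 d=84 e=22 f=84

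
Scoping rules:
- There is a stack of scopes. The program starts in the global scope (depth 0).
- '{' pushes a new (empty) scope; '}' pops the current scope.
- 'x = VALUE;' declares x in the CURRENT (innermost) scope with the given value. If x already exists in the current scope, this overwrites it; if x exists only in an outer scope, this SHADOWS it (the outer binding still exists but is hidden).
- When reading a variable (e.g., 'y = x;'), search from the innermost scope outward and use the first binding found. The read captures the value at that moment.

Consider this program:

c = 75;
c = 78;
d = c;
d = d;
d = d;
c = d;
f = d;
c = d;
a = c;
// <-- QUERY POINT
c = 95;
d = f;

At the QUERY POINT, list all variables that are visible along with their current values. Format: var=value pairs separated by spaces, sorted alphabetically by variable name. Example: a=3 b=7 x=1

Step 1: declare c=75 at depth 0
Step 2: declare c=78 at depth 0
Step 3: declare d=(read c)=78 at depth 0
Step 4: declare d=(read d)=78 at depth 0
Step 5: declare d=(read d)=78 at depth 0
Step 6: declare c=(read d)=78 at depth 0
Step 7: declare f=(read d)=78 at depth 0
Step 8: declare c=(read d)=78 at depth 0
Step 9: declare a=(read c)=78 at depth 0
Visible at query point: a=78 c=78 d=78 f=78

Answer: a=78 c=78 d=78 f=78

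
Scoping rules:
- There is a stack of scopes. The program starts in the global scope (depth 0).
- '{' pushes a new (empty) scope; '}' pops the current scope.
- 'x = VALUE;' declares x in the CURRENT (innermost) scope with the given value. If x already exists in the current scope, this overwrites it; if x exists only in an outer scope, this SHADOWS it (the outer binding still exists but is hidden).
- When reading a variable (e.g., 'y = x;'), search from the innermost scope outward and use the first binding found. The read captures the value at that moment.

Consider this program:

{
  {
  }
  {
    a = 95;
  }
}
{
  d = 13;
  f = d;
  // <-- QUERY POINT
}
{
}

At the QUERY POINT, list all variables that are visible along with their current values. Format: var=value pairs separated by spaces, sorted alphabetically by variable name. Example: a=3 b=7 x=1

Step 1: enter scope (depth=1)
Step 2: enter scope (depth=2)
Step 3: exit scope (depth=1)
Step 4: enter scope (depth=2)
Step 5: declare a=95 at depth 2
Step 6: exit scope (depth=1)
Step 7: exit scope (depth=0)
Step 8: enter scope (depth=1)
Step 9: declare d=13 at depth 1
Step 10: declare f=(read d)=13 at depth 1
Visible at query point: d=13 f=13

Answer: d=13 f=13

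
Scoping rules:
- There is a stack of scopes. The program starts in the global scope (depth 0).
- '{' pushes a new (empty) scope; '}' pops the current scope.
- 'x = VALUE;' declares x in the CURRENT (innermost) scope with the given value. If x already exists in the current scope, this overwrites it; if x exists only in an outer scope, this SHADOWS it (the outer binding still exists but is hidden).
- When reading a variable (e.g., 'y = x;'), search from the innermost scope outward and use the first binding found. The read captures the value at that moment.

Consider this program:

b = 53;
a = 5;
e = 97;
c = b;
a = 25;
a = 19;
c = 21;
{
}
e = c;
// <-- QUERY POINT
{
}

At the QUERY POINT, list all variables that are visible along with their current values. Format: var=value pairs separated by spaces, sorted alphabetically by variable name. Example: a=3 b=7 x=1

Answer: a=19 b=53 c=21 e=21

Derivation:
Step 1: declare b=53 at depth 0
Step 2: declare a=5 at depth 0
Step 3: declare e=97 at depth 0
Step 4: declare c=(read b)=53 at depth 0
Step 5: declare a=25 at depth 0
Step 6: declare a=19 at depth 0
Step 7: declare c=21 at depth 0
Step 8: enter scope (depth=1)
Step 9: exit scope (depth=0)
Step 10: declare e=(read c)=21 at depth 0
Visible at query point: a=19 b=53 c=21 e=21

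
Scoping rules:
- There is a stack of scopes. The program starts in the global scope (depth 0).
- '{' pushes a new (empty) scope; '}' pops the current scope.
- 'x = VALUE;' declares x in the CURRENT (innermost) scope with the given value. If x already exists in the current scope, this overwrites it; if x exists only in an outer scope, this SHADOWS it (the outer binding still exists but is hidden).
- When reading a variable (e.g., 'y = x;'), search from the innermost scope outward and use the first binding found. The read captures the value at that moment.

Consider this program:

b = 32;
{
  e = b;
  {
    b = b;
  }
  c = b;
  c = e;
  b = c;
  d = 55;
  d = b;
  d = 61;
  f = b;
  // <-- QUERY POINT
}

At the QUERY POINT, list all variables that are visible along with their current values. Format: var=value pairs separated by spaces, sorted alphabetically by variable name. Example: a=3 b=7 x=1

Answer: b=32 c=32 d=61 e=32 f=32

Derivation:
Step 1: declare b=32 at depth 0
Step 2: enter scope (depth=1)
Step 3: declare e=(read b)=32 at depth 1
Step 4: enter scope (depth=2)
Step 5: declare b=(read b)=32 at depth 2
Step 6: exit scope (depth=1)
Step 7: declare c=(read b)=32 at depth 1
Step 8: declare c=(read e)=32 at depth 1
Step 9: declare b=(read c)=32 at depth 1
Step 10: declare d=55 at depth 1
Step 11: declare d=(read b)=32 at depth 1
Step 12: declare d=61 at depth 1
Step 13: declare f=(read b)=32 at depth 1
Visible at query point: b=32 c=32 d=61 e=32 f=32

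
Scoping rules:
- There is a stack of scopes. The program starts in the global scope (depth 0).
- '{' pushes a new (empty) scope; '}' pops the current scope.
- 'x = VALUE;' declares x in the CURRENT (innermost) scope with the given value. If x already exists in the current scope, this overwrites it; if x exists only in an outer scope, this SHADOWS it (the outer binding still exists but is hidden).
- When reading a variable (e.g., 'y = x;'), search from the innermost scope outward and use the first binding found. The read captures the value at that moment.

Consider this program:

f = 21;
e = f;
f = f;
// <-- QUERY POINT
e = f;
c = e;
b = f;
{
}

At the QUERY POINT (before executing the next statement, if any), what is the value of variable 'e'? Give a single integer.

Step 1: declare f=21 at depth 0
Step 2: declare e=(read f)=21 at depth 0
Step 3: declare f=(read f)=21 at depth 0
Visible at query point: e=21 f=21

Answer: 21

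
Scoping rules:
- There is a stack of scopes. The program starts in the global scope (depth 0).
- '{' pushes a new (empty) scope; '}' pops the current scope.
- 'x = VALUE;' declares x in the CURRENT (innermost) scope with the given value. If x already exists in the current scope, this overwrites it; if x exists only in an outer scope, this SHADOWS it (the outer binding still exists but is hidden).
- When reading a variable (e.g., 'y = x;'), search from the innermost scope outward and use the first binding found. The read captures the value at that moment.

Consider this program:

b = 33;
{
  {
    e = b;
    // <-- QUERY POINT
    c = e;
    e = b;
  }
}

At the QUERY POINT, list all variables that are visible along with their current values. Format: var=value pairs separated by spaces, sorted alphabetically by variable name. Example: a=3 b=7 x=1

Answer: b=33 e=33

Derivation:
Step 1: declare b=33 at depth 0
Step 2: enter scope (depth=1)
Step 3: enter scope (depth=2)
Step 4: declare e=(read b)=33 at depth 2
Visible at query point: b=33 e=33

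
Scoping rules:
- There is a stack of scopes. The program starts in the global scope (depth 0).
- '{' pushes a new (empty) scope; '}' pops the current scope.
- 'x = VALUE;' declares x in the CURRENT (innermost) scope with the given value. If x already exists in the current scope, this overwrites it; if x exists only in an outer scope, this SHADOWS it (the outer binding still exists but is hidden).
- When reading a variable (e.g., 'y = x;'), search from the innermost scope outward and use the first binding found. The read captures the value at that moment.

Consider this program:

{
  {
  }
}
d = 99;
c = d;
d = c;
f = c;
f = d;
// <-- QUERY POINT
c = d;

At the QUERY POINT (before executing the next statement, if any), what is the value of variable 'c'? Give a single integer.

Answer: 99

Derivation:
Step 1: enter scope (depth=1)
Step 2: enter scope (depth=2)
Step 3: exit scope (depth=1)
Step 4: exit scope (depth=0)
Step 5: declare d=99 at depth 0
Step 6: declare c=(read d)=99 at depth 0
Step 7: declare d=(read c)=99 at depth 0
Step 8: declare f=(read c)=99 at depth 0
Step 9: declare f=(read d)=99 at depth 0
Visible at query point: c=99 d=99 f=99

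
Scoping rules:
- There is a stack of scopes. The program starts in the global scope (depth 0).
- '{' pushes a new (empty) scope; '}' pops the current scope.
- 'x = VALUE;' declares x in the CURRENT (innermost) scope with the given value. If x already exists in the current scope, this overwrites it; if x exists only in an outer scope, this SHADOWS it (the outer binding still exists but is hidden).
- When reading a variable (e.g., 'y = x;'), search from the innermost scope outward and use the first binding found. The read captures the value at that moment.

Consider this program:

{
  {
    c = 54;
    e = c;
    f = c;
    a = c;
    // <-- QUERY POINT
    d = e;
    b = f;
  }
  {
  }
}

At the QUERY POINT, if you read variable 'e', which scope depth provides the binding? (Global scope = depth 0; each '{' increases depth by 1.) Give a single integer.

Step 1: enter scope (depth=1)
Step 2: enter scope (depth=2)
Step 3: declare c=54 at depth 2
Step 4: declare e=(read c)=54 at depth 2
Step 5: declare f=(read c)=54 at depth 2
Step 6: declare a=(read c)=54 at depth 2
Visible at query point: a=54 c=54 e=54 f=54

Answer: 2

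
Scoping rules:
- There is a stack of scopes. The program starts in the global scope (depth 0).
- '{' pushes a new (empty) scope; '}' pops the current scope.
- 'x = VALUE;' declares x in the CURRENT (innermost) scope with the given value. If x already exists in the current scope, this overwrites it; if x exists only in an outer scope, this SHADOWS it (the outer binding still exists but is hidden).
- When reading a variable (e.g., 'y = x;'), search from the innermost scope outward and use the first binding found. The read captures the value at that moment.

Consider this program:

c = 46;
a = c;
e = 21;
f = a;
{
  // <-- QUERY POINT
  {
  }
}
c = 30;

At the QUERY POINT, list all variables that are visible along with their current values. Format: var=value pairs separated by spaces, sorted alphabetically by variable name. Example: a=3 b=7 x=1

Answer: a=46 c=46 e=21 f=46

Derivation:
Step 1: declare c=46 at depth 0
Step 2: declare a=(read c)=46 at depth 0
Step 3: declare e=21 at depth 0
Step 4: declare f=(read a)=46 at depth 0
Step 5: enter scope (depth=1)
Visible at query point: a=46 c=46 e=21 f=46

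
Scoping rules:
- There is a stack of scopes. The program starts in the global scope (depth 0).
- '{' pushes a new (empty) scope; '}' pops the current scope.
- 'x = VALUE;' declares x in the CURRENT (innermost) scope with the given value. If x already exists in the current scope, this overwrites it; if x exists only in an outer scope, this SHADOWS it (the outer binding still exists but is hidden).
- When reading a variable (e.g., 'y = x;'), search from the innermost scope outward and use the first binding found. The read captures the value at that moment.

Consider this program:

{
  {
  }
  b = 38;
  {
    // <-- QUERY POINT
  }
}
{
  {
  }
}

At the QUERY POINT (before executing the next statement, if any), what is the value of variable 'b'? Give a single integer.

Answer: 38

Derivation:
Step 1: enter scope (depth=1)
Step 2: enter scope (depth=2)
Step 3: exit scope (depth=1)
Step 4: declare b=38 at depth 1
Step 5: enter scope (depth=2)
Visible at query point: b=38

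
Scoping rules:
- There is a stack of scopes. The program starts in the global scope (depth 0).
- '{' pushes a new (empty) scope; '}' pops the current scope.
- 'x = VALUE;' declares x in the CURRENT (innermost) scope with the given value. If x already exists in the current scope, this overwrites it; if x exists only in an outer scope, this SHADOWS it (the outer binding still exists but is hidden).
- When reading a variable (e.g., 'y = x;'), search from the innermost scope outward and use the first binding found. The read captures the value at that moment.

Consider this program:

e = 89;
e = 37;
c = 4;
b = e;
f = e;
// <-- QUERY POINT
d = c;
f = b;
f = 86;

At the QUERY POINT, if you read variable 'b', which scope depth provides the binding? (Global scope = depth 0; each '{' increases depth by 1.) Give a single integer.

Step 1: declare e=89 at depth 0
Step 2: declare e=37 at depth 0
Step 3: declare c=4 at depth 0
Step 4: declare b=(read e)=37 at depth 0
Step 5: declare f=(read e)=37 at depth 0
Visible at query point: b=37 c=4 e=37 f=37

Answer: 0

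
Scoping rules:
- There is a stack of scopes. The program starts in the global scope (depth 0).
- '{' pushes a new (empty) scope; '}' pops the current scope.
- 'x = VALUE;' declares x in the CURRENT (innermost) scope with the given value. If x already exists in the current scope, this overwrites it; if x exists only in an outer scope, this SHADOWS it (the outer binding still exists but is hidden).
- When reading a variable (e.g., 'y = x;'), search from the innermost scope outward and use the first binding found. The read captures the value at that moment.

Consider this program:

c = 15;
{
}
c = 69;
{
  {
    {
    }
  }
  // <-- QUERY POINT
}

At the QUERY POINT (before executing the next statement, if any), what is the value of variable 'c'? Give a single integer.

Step 1: declare c=15 at depth 0
Step 2: enter scope (depth=1)
Step 3: exit scope (depth=0)
Step 4: declare c=69 at depth 0
Step 5: enter scope (depth=1)
Step 6: enter scope (depth=2)
Step 7: enter scope (depth=3)
Step 8: exit scope (depth=2)
Step 9: exit scope (depth=1)
Visible at query point: c=69

Answer: 69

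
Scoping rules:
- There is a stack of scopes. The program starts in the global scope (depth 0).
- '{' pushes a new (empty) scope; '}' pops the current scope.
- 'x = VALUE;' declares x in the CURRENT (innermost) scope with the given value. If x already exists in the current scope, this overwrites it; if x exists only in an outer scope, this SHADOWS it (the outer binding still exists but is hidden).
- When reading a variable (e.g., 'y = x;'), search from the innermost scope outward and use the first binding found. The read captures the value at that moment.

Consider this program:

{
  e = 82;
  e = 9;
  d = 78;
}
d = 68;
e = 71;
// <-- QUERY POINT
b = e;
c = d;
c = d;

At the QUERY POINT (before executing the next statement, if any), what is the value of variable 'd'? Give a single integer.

Answer: 68

Derivation:
Step 1: enter scope (depth=1)
Step 2: declare e=82 at depth 1
Step 3: declare e=9 at depth 1
Step 4: declare d=78 at depth 1
Step 5: exit scope (depth=0)
Step 6: declare d=68 at depth 0
Step 7: declare e=71 at depth 0
Visible at query point: d=68 e=71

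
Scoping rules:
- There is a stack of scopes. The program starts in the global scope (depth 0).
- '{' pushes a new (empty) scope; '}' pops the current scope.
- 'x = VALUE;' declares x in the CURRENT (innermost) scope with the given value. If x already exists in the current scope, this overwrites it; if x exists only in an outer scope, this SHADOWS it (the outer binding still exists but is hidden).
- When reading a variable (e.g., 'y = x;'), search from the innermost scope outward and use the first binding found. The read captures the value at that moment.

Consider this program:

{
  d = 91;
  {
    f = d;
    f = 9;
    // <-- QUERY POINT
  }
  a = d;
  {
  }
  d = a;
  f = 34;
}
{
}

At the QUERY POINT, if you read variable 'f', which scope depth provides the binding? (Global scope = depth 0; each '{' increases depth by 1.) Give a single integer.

Step 1: enter scope (depth=1)
Step 2: declare d=91 at depth 1
Step 3: enter scope (depth=2)
Step 4: declare f=(read d)=91 at depth 2
Step 5: declare f=9 at depth 2
Visible at query point: d=91 f=9

Answer: 2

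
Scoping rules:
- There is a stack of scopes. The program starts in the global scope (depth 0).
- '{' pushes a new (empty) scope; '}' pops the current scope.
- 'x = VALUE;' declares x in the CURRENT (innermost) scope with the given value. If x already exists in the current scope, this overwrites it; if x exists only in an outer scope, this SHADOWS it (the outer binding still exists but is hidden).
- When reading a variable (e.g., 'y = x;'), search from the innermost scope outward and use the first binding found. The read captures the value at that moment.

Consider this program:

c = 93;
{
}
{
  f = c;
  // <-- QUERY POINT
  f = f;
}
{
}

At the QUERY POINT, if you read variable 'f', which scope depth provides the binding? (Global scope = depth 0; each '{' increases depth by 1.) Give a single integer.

Step 1: declare c=93 at depth 0
Step 2: enter scope (depth=1)
Step 3: exit scope (depth=0)
Step 4: enter scope (depth=1)
Step 5: declare f=(read c)=93 at depth 1
Visible at query point: c=93 f=93

Answer: 1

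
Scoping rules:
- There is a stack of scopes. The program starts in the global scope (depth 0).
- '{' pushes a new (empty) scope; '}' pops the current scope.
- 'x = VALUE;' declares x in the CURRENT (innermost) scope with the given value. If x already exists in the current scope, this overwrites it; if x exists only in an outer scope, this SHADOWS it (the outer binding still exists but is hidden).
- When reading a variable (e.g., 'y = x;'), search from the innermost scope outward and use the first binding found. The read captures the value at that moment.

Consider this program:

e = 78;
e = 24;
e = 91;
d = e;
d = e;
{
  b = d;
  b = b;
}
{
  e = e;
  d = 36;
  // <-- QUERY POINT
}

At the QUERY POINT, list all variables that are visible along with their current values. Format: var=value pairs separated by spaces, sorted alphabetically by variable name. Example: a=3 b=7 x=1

Step 1: declare e=78 at depth 0
Step 2: declare e=24 at depth 0
Step 3: declare e=91 at depth 0
Step 4: declare d=(read e)=91 at depth 0
Step 5: declare d=(read e)=91 at depth 0
Step 6: enter scope (depth=1)
Step 7: declare b=(read d)=91 at depth 1
Step 8: declare b=(read b)=91 at depth 1
Step 9: exit scope (depth=0)
Step 10: enter scope (depth=1)
Step 11: declare e=(read e)=91 at depth 1
Step 12: declare d=36 at depth 1
Visible at query point: d=36 e=91

Answer: d=36 e=91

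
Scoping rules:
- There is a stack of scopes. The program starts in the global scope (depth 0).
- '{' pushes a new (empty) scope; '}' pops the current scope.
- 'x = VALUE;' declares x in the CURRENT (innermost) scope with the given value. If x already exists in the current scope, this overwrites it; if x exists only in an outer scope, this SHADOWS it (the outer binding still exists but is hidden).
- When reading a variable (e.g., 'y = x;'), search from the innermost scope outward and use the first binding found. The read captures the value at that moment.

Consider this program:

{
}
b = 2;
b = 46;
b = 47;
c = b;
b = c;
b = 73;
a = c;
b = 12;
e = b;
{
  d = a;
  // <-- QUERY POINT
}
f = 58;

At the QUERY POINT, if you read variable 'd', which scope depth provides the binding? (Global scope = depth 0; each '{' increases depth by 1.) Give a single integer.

Answer: 1

Derivation:
Step 1: enter scope (depth=1)
Step 2: exit scope (depth=0)
Step 3: declare b=2 at depth 0
Step 4: declare b=46 at depth 0
Step 5: declare b=47 at depth 0
Step 6: declare c=(read b)=47 at depth 0
Step 7: declare b=(read c)=47 at depth 0
Step 8: declare b=73 at depth 0
Step 9: declare a=(read c)=47 at depth 0
Step 10: declare b=12 at depth 0
Step 11: declare e=(read b)=12 at depth 0
Step 12: enter scope (depth=1)
Step 13: declare d=(read a)=47 at depth 1
Visible at query point: a=47 b=12 c=47 d=47 e=12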